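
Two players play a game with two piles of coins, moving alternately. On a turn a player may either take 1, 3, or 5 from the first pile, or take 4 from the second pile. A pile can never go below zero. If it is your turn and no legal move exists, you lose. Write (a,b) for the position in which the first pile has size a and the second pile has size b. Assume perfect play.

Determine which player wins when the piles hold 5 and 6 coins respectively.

The second player wins.

Positions with no move are L. A position that does have a move is losing for the player to move precisely when every available move leads to a winning position for the opponent. Fill in the labels:
No move ever increases a pile, so every position that can arise here has a ≤ 5 and b ≤ 6; it is enough to label the cells with 0 ≤ a ≤ 5 and 0 ≤ b ≤ 6.
Every move lowers a or b (never raises either), so fill the grid row by row in increasing a, and left to right within a row: each cell's successors are then already labelled.
      b=0  b=1  b=2  b=3  b=4  b=5  b=6
a=0:    L    L    L    L    W    W    W
a=1:    W    W    W    W    L    L    L
a=2:    L    L    L    L    W    W    W
a=3:    W    W    W    W    L    L    L
a=4:    L    L    L    L    W    W    W
a=5:    W    W    W    W    L    L    L
Cells with no legal move (terminal, hence L): (0,0), (0,1), (0,2), (0,3).
The remaining L cells, each justified by listing all of its moves:
(1,4): L (options (0,4)(W), (1,0)(W) are all W)
(1,5): L (options (0,5)(W), (1,1)(W) are all W)
(1,6): L (options (0,6)(W), (1,2)(W) are all W)
(2,0): L (sole option (1,0)(W) is W)
(2,1): L (sole option (1,1)(W) is W)
(2,2): L (sole option (1,2)(W) is W)
(2,3): L (sole option (1,3)(W) is W)
(3,4): L (options (2,4)(W), (0,4)(W), (3,0)(W) are all W)
(3,5): L (options (2,5)(W), (0,5)(W), (3,1)(W) are all W)
(3,6): L (options (2,6)(W), (0,6)(W), (3,2)(W) are all W)
(4,0): L (options (3,0)(W), (1,0)(W) are all W)
(4,1): L (options (3,1)(W), (1,1)(W) are all W)
(4,2): L (options (3,2)(W), (1,2)(W) are all W)
(4,3): L (options (3,3)(W), (1,3)(W) are all W)
(5,4): L (options (4,4)(W), (2,4)(W), (0,4)(W), (5,0)(W) are all W)
(5,5): L (options (4,5)(W), (2,5)(W), (0,5)(W), (5,1)(W) are all W)
(5,6): L (options (4,6)(W), (2,6)(W), (0,6)(W), (5,2)(W) are all W)
Every other cell has at least one move into one of the L cells above, so it is W.
Every move from (5,6) reaches a W position, so the mover loses.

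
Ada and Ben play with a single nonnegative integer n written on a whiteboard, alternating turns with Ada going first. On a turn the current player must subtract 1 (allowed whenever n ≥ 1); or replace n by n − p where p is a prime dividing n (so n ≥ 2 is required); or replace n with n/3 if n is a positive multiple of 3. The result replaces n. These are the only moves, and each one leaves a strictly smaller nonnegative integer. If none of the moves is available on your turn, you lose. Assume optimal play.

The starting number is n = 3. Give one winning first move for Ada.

Positions with no move are L. A position that does have a move is losing for the player to move precisely when every available move leads to a winning position for the opponent. Fill in the labels:
n=0: no move → L
n=1: reaches L-position 0 → W
n=2: reaches L-position 0 → W
n=3: reaches L-position 0 → W
From 3, the L positions reachable in one move are: 0.

Move to 0.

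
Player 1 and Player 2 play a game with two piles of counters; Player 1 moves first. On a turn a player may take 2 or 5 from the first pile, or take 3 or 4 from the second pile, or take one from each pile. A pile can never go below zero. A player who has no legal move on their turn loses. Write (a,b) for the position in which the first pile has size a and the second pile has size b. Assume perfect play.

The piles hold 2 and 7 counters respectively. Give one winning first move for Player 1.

Move to (0,7).

Positions with no move are L. A position that does have a move is losing for the player to move precisely when every available move leads to a winning position for the opponent. Fill in the labels:
No move ever increases a pile, so every position that can arise here has a ≤ 2 and b ≤ 7; it is enough to label the cells with 0 ≤ a ≤ 2 and 0 ≤ b ≤ 7.
Every move lowers a or b (never raises either), so fill the grid row by row in increasing a, and left to right within a row: each cell's successors are then already labelled.
      b=0  b=1  b=2  b=3  b=4  b=5  b=6  b=7
a=0:    L    L    L    W    W    W    W    L
a=1:    L    W    W    W    W    L    L    L
a=2:    W    W    W    L    L    L    W    W
Cells with no legal move (terminal, hence L): (0,0), (0,1), (0,2), (1,0).
The remaining L cells, each justified by listing all of its moves:
(0,7): moves to (0,4)(W), (0,3)(W); every one is W ⇒ L
(1,5): moves to (1,2)(W), (1,1)(W), (0,4)(W); every one is W ⇒ L
(1,6): moves to (1,3)(W), (1,2)(W), (0,5)(W); every one is W ⇒ L
(1,7): moves to (1,4)(W), (1,3)(W), (0,6)(W); every one is W ⇒ L
(2,3): moves to (0,3)(W), (2,0)(W), (1,2)(W); every one is W ⇒ L
(2,4): moves to (0,4)(W), (2,1)(W), (2,0)(W), (1,3)(W); every one is W ⇒ L
(2,5): moves to (0,5)(W), (2,2)(W), (2,1)(W), (1,4)(W); every one is W ⇒ L
Every other cell has at least one move into one of the L cells above, so it is W.
From (2,7), the L positions reachable in one move are: (0,7), (2,4), (2,3), (1,6). Any move reaching one of these is winning.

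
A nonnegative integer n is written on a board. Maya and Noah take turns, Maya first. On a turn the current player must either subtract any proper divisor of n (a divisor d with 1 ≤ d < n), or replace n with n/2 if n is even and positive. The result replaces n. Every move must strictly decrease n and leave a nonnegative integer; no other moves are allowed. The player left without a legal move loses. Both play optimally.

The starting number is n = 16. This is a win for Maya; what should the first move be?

Move to 15.

Work bottom-up. With no move the player to move loses. Otherwise the position is W if at least one move leads to an L position for the opponent, and L if every move leads to a W.
n=0: no move → L
n=1: no move → L
n=2: can move to 1, which is L ⇒ W
n=3: the only move is to 2(W), a W ⇒ L
n=4: can move to 3, which is L ⇒ W
n=5: the only move is to 4(W), a W ⇒ L
n=6: can move to 3, which is L ⇒ W
n=7: the only move is to 6(W), a W ⇒ L
n=8: can move to 7, which is L ⇒ W
n=9: moves to 6(W), 8(W); every one is W ⇒ L
n=10: can move to 5, which is L ⇒ W
n=11: the only move is to 10(W), a W ⇒ L
n=12: can move to 9, which is L ⇒ W
n=13: the only move is to 12(W), a W ⇒ L
n=14: can move to 7, which is L ⇒ W
n=15: moves to 10(W), 12(W), 14(W); every one is W ⇒ L
n=16: can move to 15, which is L ⇒ W
From 16, the L positions reachable in one move are: 15.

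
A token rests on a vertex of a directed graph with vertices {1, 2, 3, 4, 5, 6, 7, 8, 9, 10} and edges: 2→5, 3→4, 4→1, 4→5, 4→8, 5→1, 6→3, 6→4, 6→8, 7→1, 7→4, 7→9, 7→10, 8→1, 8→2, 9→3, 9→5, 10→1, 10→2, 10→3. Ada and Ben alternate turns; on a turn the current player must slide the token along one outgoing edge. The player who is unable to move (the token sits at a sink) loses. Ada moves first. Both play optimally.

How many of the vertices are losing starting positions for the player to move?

3

Use the standard recursion: the mover loses at a terminal position; elsewhere, the mover wins exactly when some move hands the opponent an L position.
Every edge goes from a vertex to one that appears earlier in the order 1, 5, 2, 8, 4, 3, 9, 10, 7, 6, so processing vertices in that order labels each vertex after all of its successors.
1: no outgoing edge → L
5: W (go to 1, an L position)
2: L (sole option 5(W) is W)
8: W (go to 2, an L position)
4: W (go to 1, an L position)
3: L (sole option 4(W) is W)
9: W (go to 3, an L position)
10: W (go to 3, an L position)
7: W (go to 1, an L position)
6: W (go to 3, an L position)
The L vertices are 1, 2, 3; that is 3 in all.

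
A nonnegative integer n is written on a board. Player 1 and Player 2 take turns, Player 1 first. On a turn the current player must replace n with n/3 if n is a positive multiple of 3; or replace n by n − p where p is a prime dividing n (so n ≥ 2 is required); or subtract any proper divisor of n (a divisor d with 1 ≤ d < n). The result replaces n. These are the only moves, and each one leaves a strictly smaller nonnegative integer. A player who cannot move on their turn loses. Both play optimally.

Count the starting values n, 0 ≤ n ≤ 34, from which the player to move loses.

Compute win/loss labels from the base case upward. A position with no move is L. Any other position is W if it can reach an L in one move, else L.
n=0: no move → L
n=1: no move → L
n=2: W (go to 0, an L position)
n=3: W (go to 0, an L position)
n=4: L (options 2(W), 3(W) are all W)
n=5: W (go to 0, an L position)
n=6: W (go to 4, an L position)
n=7: W (go to 0, an L position)
n=8: W (go to 4, an L position)
n=9: L (options 3(W), 6(W), 8(W) are all W)
n=10: W (go to 9, an L position)
n=11: W (go to 0, an L position)
n=12: W (go to 4, an L position)
n=13: W (go to 0, an L position)
n=14: L (options 7(W), 12(W), 13(W) are all W)
n=15: W (go to 14, an L position)
n=16: W (go to 14, an L position)
n=17: W (go to 0, an L position)
n=18: W (go to 9, an L position)
n=19: W (go to 0, an L position)
n=20: L (options 10(W), 15(W), 16(W), 18(W), 19(W) are all W)
n=21: W (go to 14, an L position)
n=22: W (go to 20, an L position)
n=23: W (go to 0, an L position)
n=24: W (go to 20, an L position)
n=25: W (go to 20, an L position)
n=26: L (options 13(W), 24(W), 25(W) are all W)
n=27: W (go to 9, an L position)
n=28: W (go to 14, an L position)
n=29: W (go to 0, an L position)
n=30: W (go to 20, an L position)
n=31: W (go to 0, an L position)
n=32: L (options 16(W), 24(W), 28(W), 30(W), 31(W) are all W)
n=33: W (go to 32, an L position)
n=34: W (go to 32, an L position)
L entries with 0 ≤ n ≤ 34: n = 0, 1, 4, 9, 14, 20, 26, 32; that makes 8.

8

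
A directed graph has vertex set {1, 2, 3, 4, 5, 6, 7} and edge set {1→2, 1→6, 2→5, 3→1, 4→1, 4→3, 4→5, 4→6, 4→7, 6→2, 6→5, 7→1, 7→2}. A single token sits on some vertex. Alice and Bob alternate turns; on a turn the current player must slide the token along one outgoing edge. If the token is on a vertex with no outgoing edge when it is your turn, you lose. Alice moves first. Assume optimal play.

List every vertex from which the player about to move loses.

1, 5

Classify positions by backward induction: terminal positions (no move available) are L. From any other position, the mover wins iff some move reaches an L.
Every edge goes from a vertex to one that appears earlier in the order 5, 2, 6, 1, 7, 3, 4, so processing vertices in that order labels each vertex after all of its successors.
5: no outgoing edge → L
2: W (go to 5, an L position)
6: W (go to 5, an L position)
1: L (options 6(W), 2(W) are all W)
7: W (go to 1, an L position)
3: W (go to 1, an L position)
4: W (go to 1, an L position)
Reading off the rows marked L gives the requested list; there are 2 such vertices.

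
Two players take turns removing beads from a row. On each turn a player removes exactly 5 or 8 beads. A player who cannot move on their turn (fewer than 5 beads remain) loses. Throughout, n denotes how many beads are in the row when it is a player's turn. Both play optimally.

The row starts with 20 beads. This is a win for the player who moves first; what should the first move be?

Remove 5, leaving 15.

Positions with no move are L. A position that does have a move is losing for the player to move precisely when every available move leads to a winning position for the opponent. Fill in the labels:
n=0: no move → L
n=1: no move → L
n=2: no move → L
n=3: no move → L
n=4: no move → L
n=5: W (go to 0, an L position)
n=6: W (go to 1, an L position)
n=7: W (go to 2, an L position)
n=8: W (go to 3, an L position)
n=9: W (go to 4, an L position)
n=10: W (go to 2, an L position)
n=11: W (go to 3, an L position)
n=12: W (go to 4, an L position)
n=13: L (options 8(W), 5(W) are all W)
n=14: L (options 9(W), 6(W) are all W)
n=15: L (options 10(W), 7(W) are all W)
n=16: L (options 11(W), 8(W) are all W)
n=17: L (options 12(W), 9(W) are all W)
n=18: W (go to 13, an L position)
n=19: W (go to 14, an L position)
n=20: W (go to 15, an L position)
From 20, the L positions reachable in one move are: 15.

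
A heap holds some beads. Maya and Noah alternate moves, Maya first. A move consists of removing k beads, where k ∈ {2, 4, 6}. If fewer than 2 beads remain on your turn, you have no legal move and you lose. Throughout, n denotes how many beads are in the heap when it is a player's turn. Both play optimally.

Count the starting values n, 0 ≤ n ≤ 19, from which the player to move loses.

6

Classify positions by backward induction: terminal positions (no move available) are L. From any other position, the mover wins iff some move reaches an L.
n=0: no move → L
n=1: no move → L
n=2: →0(L), so W
n=3: →1(L), so W
n=4: →0(L), so W
n=5: →1(L), so W
n=6: →0(L), so W
n=7: →1(L), so W
n=8: →6(W), 4(W), 2(W) — all W, so L
n=9: →7(W), 5(W), 3(W) — all W, so L
n=10: →8(L), so W
n=11: →9(L), so W
n=12: →8(L), so W
n=13: →9(L), so W
n=14: →8(L), so W
n=15: →9(L), so W
n=16: →14(W), 12(W), 10(W) — all W, so L
n=17: →15(W), 13(W), 11(W) — all W, so L
n=18: →16(L), so W
n=19: →17(L), so W
L entries with 0 ≤ n ≤ 19: n = 0, 1, 8, 9, 16, 17; that makes 6.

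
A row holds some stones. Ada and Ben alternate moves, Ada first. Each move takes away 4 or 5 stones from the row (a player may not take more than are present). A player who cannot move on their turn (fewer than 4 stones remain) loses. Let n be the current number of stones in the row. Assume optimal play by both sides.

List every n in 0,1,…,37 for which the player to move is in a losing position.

0, 1, 2, 3, 9, 10, 11, 12, 18, 19, 20, 21, 27, 28, 29, 30, 36, 37

Compute win/loss labels from the base case upward. A position with no move is L. Any other position is W if it can reach an L in one move, else L.
n=0: no move → L
n=1: no move → L
n=2: no move → L
n=3: no move → L
n=4: reaches L-position 0 → W
n=5: reaches L-position 1 → W
n=6: reaches L-position 2 → W
n=7: reaches L-position 3 → W
n=8: reaches L-position 3 → W
n=9: only reaches 5(W), 4(W), all W → L
n=10: only reaches 6(W), 5(W), all W → L
n=11: only reaches 7(W), 6(W), all W → L
n=12: only reaches 8(W), 7(W), all W → L
n=13: reaches L-position 9 → W
n=14: reaches L-position 10 → W
n=15: reaches L-position 11 → W
n=16: reaches L-position 12 → W
n=17: reaches L-position 12 → W
n=18: only reaches 14(W), 13(W), all W → L
n=19: only reaches 15(W), 14(W), all W → L
n=20: only reaches 16(W), 15(W), all W → L
n=21: only reaches 17(W), 16(W), all W → L
n=22: reaches L-position 18 → W
n=23: reaches L-position 19 → W
n=24: reaches L-position 20 → W
n=25: reaches L-position 21 → W
n=26: reaches L-position 21 → W
n=27: only reaches 23(W), 22(W), all W → L
n=28: only reaches 24(W), 23(W), all W → L
n=29: only reaches 25(W), 24(W), all W → L
n=30: only reaches 26(W), 25(W), all W → L
n=31: reaches L-position 27 → W
n=32: reaches L-position 28 → W
n=33: reaches L-position 29 → W
n=34: reaches L-position 30 → W
n=35: reaches L-position 30 → W
n=36: only reaches 32(W), 31(W), all W → L
n=37: only reaches 33(W), 32(W), all W → L
Reading off the rows marked L gives the requested list; there are 18 such values of n.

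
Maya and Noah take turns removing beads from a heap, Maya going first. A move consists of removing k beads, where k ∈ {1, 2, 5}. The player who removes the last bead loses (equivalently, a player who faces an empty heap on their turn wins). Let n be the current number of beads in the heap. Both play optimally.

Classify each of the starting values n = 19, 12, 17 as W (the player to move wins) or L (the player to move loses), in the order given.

Classify positions by backward induction: terminal positions (no move available) are W. From any other position, the mover wins iff some move reaches an L.
n=0: no move; the opponent has just taken the last bead and therefore loses → W
n=1: L (sole option 0(W) is W)
n=2: W (go to 1, an L position)
n=3: W (go to 1, an L position)
n=4: L (options 3(W), 2(W) are all W)
n=5: W (go to 4, an L position)
n=6: W (go to 4, an L position)
n=7: L (options 6(W), 5(W), 2(W) are all W)
n=8: W (go to 7, an L position)
n=9: W (go to 7, an L position)
n=10: L (options 9(W), 8(W), 5(W) are all W)
n=11: W (go to 10, an L position)
n=12: W (go to 10, an L position)
n=13: L (options 12(W), 11(W), 8(W) are all W)
n=14: W (go to 13, an L position)
n=15: W (go to 13, an L position)
n=16: L (options 15(W), 14(W), 11(W) are all W)
n=17: W (go to 16, an L position)
n=18: W (go to 16, an L position)
n=19: L (options 18(W), 17(W), 14(W) are all W)

19: L, 12: W, 17: W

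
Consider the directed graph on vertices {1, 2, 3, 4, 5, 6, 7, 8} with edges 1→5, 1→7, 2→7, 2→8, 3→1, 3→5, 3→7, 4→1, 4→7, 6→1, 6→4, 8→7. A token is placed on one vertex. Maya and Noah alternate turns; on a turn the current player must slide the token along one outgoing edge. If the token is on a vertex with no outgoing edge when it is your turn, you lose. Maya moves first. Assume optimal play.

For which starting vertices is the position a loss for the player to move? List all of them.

5, 6, 7

Classify positions by backward induction: terminal positions (no move available) are L. From any other position, the mover wins iff some move reaches an L.
Every edge goes from a vertex to one that appears earlier in the order 7, 5, 1, 4, 3, 8, 2, 6, so processing vertices in that order labels each vertex after all of its successors.
7: no outgoing edge → L
5: no outgoing edge → L
1: can move to 5, which is L ⇒ W
4: can move to 7, which is L ⇒ W
3: can move to 5, which is L ⇒ W
8: can move to 7, which is L ⇒ W
2: can move to 7, which is L ⇒ W
6: moves to 4(W), 1(W); every one is W ⇒ L
Reading off the rows marked L gives the requested list; there are 3 such vertices.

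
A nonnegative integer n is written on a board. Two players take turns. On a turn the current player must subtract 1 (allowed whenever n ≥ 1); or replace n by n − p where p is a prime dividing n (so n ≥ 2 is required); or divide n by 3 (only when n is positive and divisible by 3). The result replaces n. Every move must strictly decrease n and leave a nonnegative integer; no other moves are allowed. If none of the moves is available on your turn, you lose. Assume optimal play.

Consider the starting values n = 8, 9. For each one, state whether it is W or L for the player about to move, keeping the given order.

Build the W/L table. Terminal = L. A non-terminal position is W if it has a move to some L; otherwise it is L.
n=0: no move → L
n=1: reaches L-position 0 → W
n=2: reaches L-position 0 → W
n=3: reaches L-position 0 → W
n=4: only reaches 2(W), 3(W), all W → L
n=5: reaches L-position 0 → W
n=6: reaches L-position 4 → W
n=7: reaches L-position 0 → W
n=8: only reaches 6(W), 7(W), all W → L
n=9: reaches L-position 8 → W

8: L, 9: W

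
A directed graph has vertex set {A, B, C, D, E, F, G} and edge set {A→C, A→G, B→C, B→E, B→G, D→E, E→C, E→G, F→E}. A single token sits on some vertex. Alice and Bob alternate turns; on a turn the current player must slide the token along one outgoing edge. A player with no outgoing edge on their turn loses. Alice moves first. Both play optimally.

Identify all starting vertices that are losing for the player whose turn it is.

C, D, F, G

Build the W/L table. Terminal = L. A non-terminal position is W if it has a move to some L; otherwise it is L.
Every edge goes from a vertex to one that appears earlier in the order G, C, A, E, F, B, D, so processing vertices in that order labels each vertex after all of its successors.
G: no outgoing edge → L
C: no outgoing edge → L
A: reaches L-position C → W
E: reaches L-position C → W
F: only reaches E(W), which is W → L
B: reaches L-position C → W
D: only reaches E(W), which is W → L
Reading off the rows marked L gives the requested list; there are 4 such vertices.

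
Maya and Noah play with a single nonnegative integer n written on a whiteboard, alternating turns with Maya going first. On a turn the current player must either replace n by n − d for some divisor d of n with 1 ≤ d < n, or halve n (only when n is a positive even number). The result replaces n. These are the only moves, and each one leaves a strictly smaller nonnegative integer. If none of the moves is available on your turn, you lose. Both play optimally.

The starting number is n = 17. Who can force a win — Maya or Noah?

Work bottom-up. With no move the player to move loses. Otherwise the position is W if at least one move leads to an L position for the opponent, and L if every move leads to a W.
n=0: no move → L
n=1: no move → L
n=2: W (go to 1, an L position)
n=3: L (sole option 2(W) is W)
n=4: W (go to 3, an L position)
n=5: L (sole option 4(W) is W)
n=6: W (go to 3, an L position)
n=7: L (sole option 6(W) is W)
n=8: W (go to 7, an L position)
n=9: L (options 6(W), 8(W) are all W)
n=10: W (go to 5, an L position)
n=11: L (sole option 10(W) is W)
n=12: W (go to 9, an L position)
n=13: L (sole option 12(W) is W)
n=14: W (go to 7, an L position)
n=15: L (options 10(W), 12(W), 14(W) are all W)
n=16: W (go to 15, an L position)
n=17: L (sole option 16(W) is W)
Every move from 17 reaches a W position, so the mover loses.

Noah wins.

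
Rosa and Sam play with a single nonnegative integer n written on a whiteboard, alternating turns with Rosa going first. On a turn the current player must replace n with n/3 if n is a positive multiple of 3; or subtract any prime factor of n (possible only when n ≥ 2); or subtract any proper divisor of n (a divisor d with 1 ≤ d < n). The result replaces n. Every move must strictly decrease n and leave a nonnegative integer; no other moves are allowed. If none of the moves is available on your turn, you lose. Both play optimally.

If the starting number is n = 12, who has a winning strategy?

Work bottom-up. With no move the player to move loses. Otherwise the position is W if at least one move leads to an L position for the opponent, and L if every move leads to a W.
n=0: no move → L
n=1: no move → L
n=2: W (go to 0, an L position)
n=3: W (go to 0, an L position)
n=4: L (options 2(W), 3(W) are all W)
n=5: W (go to 0, an L position)
n=6: W (go to 4, an L position)
n=7: W (go to 0, an L position)
n=8: W (go to 4, an L position)
n=9: L (options 3(W), 6(W), 8(W) are all W)
n=10: W (go to 9, an L position)
n=11: W (go to 0, an L position)
n=12: W (go to 4, an L position)
From 12 Rosa can move to 4, reaching an L position.

Rosa wins.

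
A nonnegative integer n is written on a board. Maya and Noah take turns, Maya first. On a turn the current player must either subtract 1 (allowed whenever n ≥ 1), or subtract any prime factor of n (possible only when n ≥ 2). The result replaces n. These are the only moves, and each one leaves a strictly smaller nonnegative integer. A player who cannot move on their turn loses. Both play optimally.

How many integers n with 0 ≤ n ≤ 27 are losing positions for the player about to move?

Use the standard recursion: the mover loses at a terminal position; elsewhere, the mover wins exactly when some move hands the opponent an L position.
n=0: no move → L
n=1: can move to 0, which is L ⇒ W
n=2: can move to 0, which is L ⇒ W
n=3: can move to 0, which is L ⇒ W
n=4: moves to 2(W), 3(W); every one is W ⇒ L
n=5: can move to 0, which is L ⇒ W
n=6: can move to 4, which is L ⇒ W
n=7: can move to 0, which is L ⇒ W
n=8: moves to 6(W), 7(W); every one is W ⇒ L
n=9: can move to 8, which is L ⇒ W
n=10: can move to 8, which is L ⇒ W
n=11: can move to 0, which is L ⇒ W
n=12: moves to 9(W), 10(W), 11(W); every one is W ⇒ L
n=13: can move to 0, which is L ⇒ W
n=14: can move to 12, which is L ⇒ W
n=15: can move to 12, which is L ⇒ W
n=16: moves to 14(W), 15(W); every one is W ⇒ L
n=17: can move to 0, which is L ⇒ W
n=18: can move to 16, which is L ⇒ W
n=19: can move to 0, which is L ⇒ W
n=20: moves to 15(W), 18(W), 19(W); every one is W ⇒ L
n=21: can move to 20, which is L ⇒ W
n=22: can move to 20, which is L ⇒ W
n=23: can move to 0, which is L ⇒ W
n=24: moves to 21(W), 22(W), 23(W); every one is W ⇒ L
n=25: can move to 20, which is L ⇒ W
n=26: can move to 24, which is L ⇒ W
n=27: can move to 24, which is L ⇒ W
L entries with 0 ≤ n ≤ 27: n = 0, 4, 8, 12, 16, 20, 24; that makes 7.

7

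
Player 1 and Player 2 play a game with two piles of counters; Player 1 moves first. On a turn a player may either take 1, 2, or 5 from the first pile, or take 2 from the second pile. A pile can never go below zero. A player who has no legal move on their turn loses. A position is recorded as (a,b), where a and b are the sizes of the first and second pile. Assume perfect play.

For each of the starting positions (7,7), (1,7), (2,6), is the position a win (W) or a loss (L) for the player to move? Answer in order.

Label each position W (a win for the player to move) or L (a loss). A position with no legal move is L; any other position is W exactly when some move reaches an L, and L when every move reaches a W.
No move ever increases a pile, so every position that can arise here has a ≤ 7 and b ≤ 7; it is enough to label the cells with 0 ≤ a ≤ 7 and 0 ≤ b ≤ 7.
Every move lowers a or b (never raises either), so fill the grid row by row in increasing a, and left to right within a row: each cell's successors are then already labelled.
      b=0  b=1  b=2  b=3  b=4  b=5  b=6  b=7
a=0:    L    L    W    W    L    L    W    W
a=1:    W    W    L    L    W    W    L    L
a=2:    W    W    W    W    W    W    W    W
a=3:    L    L    W    W    L    L    W    W
a=4:    W    W    L    L    W    W    L    L
a=5:    W    W    W    W    W    W    W    W
a=6:    L    L    W    W    L    L    W    W
a=7:    W    W    L    L    W    W    L    L
Cells with no legal move (terminal, hence L): (0,0), (0,1).
The remaining L cells, each justified by listing all of its moves:
(0,4): →(0,2)(W) only, which is W, so L
(0,5): →(0,3)(W) only, which is W, so L
(1,2): →(0,2)(W), (1,0)(W) — all W, so L
(1,3): →(0,3)(W), (1,1)(W) — all W, so L
(1,6): →(0,6)(W), (1,4)(W) — all W, so L
(1,7): →(0,7)(W), (1,5)(W) — all W, so L
(3,0): →(2,0)(W), (1,0)(W) — all W, so L
(3,1): →(2,1)(W), (1,1)(W) — all W, so L
(3,4): →(2,4)(W), (1,4)(W), (3,2)(W) — all W, so L
(3,5): →(2,5)(W), (1,5)(W), (3,3)(W) — all W, so L
(4,2): →(3,2)(W), (2,2)(W), (4,0)(W) — all W, so L
(4,3): →(3,3)(W), (2,3)(W), (4,1)(W) — all W, so L
(4,6): →(3,6)(W), (2,6)(W), (4,4)(W) — all W, so L
(4,7): →(3,7)(W), (2,7)(W), (4,5)(W) — all W, so L
(6,0): →(5,0)(W), (4,0)(W), (1,0)(W) — all W, so L
(6,1): →(5,1)(W), (4,1)(W), (1,1)(W) — all W, so L
(6,4): →(5,4)(W), (4,4)(W), (1,4)(W), (6,2)(W) — all W, so L
(6,5): →(5,5)(W), (4,5)(W), (1,5)(W), (6,3)(W) — all W, so L
(7,2): →(6,2)(W), (5,2)(W), (2,2)(W), (7,0)(W) — all W, so L
(7,3): →(6,3)(W), (5,3)(W), (2,3)(W), (7,1)(W) — all W, so L
(7,6): →(6,6)(W), (5,6)(W), (2,6)(W), (7,4)(W) — all W, so L
(7,7): →(6,7)(W), (5,7)(W), (2,7)(W), (7,5)(W) — all W, so L
Every other cell has at least one move into one of the L cells above, so it is W.
(7,7): one of the L cells justified above, so L
(1,7): one of the L cells justified above, so L
(2,6): the move to (1,6) reaches an L cell, so W

(7,7): L, (1,7): L, (2,6): W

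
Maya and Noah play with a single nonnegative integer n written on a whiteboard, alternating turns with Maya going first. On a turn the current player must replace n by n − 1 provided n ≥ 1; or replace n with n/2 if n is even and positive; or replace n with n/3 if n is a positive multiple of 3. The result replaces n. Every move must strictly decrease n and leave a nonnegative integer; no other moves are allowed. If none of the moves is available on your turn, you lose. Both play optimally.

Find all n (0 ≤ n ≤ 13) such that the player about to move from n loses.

0, 2, 5, 7, 9, 11, 13

Work bottom-up. With no move the player to move loses. Otherwise the position is W if at least one move leads to an L position for the opponent, and L if every move leads to a W.
n=0: no move → L
n=1: W (go to 0, an L position)
n=2: L (sole option 1(W) is W)
n=3: W (go to 2, an L position)
n=4: W (go to 2, an L position)
n=5: L (sole option 4(W) is W)
n=6: W (go to 2, an L position)
n=7: L (sole option 6(W) is W)
n=8: W (go to 7, an L position)
n=9: L (options 3(W), 8(W) are all W)
n=10: W (go to 5, an L position)
n=11: L (sole option 10(W) is W)
n=12: W (go to 11, an L position)
n=13: L (sole option 12(W) is W)
The losing starting values of n are exactly the entries labelled L in this table (7 of them).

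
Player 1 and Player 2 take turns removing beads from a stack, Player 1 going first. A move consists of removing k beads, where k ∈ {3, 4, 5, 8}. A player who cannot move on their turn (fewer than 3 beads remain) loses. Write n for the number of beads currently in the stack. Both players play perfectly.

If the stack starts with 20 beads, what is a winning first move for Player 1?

Remove 8, leaving 12.

Build the W/L table. Terminal = L. A non-terminal position is W if it has a move to some L; otherwise it is L.
n=0: no move → L
n=1: no move → L
n=2: no move → L
n=3: W (go to 0, an L position)
n=4: W (go to 1, an L position)
n=5: W (go to 2, an L position)
n=6: W (go to 2, an L position)
n=7: W (go to 2, an L position)
n=8: W (go to 0, an L position)
n=9: W (go to 1, an L position)
n=10: W (go to 2, an L position)
n=11: L (options 8(W), 7(W), 6(W), 3(W) are all W)
n=12: L (options 9(W), 8(W), 7(W), 4(W) are all W)
n=13: L (options 10(W), 9(W), 8(W), 5(W) are all W)
n=14: W (go to 11, an L position)
n=15: W (go to 12, an L position)
n=16: W (go to 13, an L position)
n=17: W (go to 13, an L position)
n=18: W (go to 13, an L position)
n=19: W (go to 11, an L position)
n=20: W (go to 12, an L position)
From 20, the L positions reachable in one move are: 12.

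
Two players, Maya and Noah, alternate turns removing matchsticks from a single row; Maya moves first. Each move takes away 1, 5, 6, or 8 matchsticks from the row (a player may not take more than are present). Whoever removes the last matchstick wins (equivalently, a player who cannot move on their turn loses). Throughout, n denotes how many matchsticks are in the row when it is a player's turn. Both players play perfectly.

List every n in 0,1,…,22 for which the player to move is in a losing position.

0, 2, 4, 11, 13, 15, 22

Use the standard recursion: the mover loses at a terminal position; elsewhere, the mover wins exactly when some move hands the opponent an L position.
n=0: no move → L
n=1: W (go to 0, an L position)
n=2: L (sole option 1(W) is W)
n=3: W (go to 2, an L position)
n=4: L (sole option 3(W) is W)
n=5: W (go to 4, an L position)
n=6: W (go to 0, an L position)
n=7: W (go to 2, an L position)
n=8: W (go to 2, an L position)
n=9: W (go to 4, an L position)
n=10: W (go to 4, an L position)
n=11: L (options 10(W), 6(W), 5(W), 3(W) are all W)
n=12: W (go to 11, an L position)
n=13: L (options 12(W), 8(W), 7(W), 5(W) are all W)
n=14: W (go to 13, an L position)
n=15: L (options 14(W), 10(W), 9(W), 7(W) are all W)
n=16: W (go to 15, an L position)
n=17: W (go to 11, an L position)
n=18: W (go to 13, an L position)
n=19: W (go to 13, an L position)
n=20: W (go to 15, an L position)
n=21: W (go to 15, an L position)
n=22: L (options 21(W), 17(W), 16(W), 14(W) are all W)
The losing starting values of n are exactly the entries labelled L in this table (7 of them).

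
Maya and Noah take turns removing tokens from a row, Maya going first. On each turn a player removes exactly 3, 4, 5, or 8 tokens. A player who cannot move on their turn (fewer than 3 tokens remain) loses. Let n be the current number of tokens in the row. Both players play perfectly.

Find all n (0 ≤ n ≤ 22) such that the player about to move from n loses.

Classify positions by backward induction: terminal positions (no move available) are L. From any other position, the mover wins iff some move reaches an L.
n=0: no move → L
n=1: no move → L
n=2: no move → L
n=3: can move to 0, which is L ⇒ W
n=4: can move to 1, which is L ⇒ W
n=5: can move to 2, which is L ⇒ W
n=6: can move to 2, which is L ⇒ W
n=7: can move to 2, which is L ⇒ W
n=8: can move to 0, which is L ⇒ W
n=9: can move to 1, which is L ⇒ W
n=10: can move to 2, which is L ⇒ W
n=11: moves to 8(W), 7(W), 6(W), 3(W); every one is W ⇒ L
n=12: moves to 9(W), 8(W), 7(W), 4(W); every one is W ⇒ L
n=13: moves to 10(W), 9(W), 8(W), 5(W); every one is W ⇒ L
n=14: can move to 11, which is L ⇒ W
n=15: can move to 12, which is L ⇒ W
n=16: can move to 13, which is L ⇒ W
n=17: can move to 13, which is L ⇒ W
n=18: can move to 13, which is L ⇒ W
n=19: can move to 11, which is L ⇒ W
n=20: can move to 12, which is L ⇒ W
n=21: can move to 13, which is L ⇒ W
n=22: moves to 19(W), 18(W), 17(W), 14(W); every one is W ⇒ L
Reading off the rows marked L gives the requested list; there are 7 such values of n.

0, 1, 2, 11, 12, 13, 22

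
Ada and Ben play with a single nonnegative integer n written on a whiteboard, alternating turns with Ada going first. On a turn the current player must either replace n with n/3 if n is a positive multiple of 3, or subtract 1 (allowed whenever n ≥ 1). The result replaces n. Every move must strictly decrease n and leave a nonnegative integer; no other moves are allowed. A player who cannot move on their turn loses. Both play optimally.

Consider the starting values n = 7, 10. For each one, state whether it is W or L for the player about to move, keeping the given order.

Classify positions by backward induction: terminal positions (no move available) are L. From any other position, the mover wins iff some move reaches an L.
n=0: no move → L
n=1: can move to 0, which is L ⇒ W
n=2: the only move is to 1(W), a W ⇒ L
n=3: can move to 2, which is L ⇒ W
n=4: the only move is to 3(W), a W ⇒ L
n=5: can move to 4, which is L ⇒ W
n=6: can move to 2, which is L ⇒ W
n=7: the only move is to 6(W), a W ⇒ L
n=8: can move to 7, which is L ⇒ W
n=9: moves to 3(W), 8(W); every one is W ⇒ L
n=10: can move to 9, which is L ⇒ W

7: L, 10: W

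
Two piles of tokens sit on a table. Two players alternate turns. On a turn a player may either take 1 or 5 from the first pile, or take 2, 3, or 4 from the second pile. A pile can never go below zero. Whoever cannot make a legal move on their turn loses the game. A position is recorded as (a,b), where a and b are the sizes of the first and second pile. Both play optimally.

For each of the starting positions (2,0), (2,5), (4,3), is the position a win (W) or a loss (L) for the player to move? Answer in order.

(2,0): L, (2,5): W, (4,3): W

Build the W/L table. Terminal = L. A non-terminal position is W if it has a move to some L; otherwise it is L.
No move ever increases a pile, so every position that can arise here has a ≤ 4 and b ≤ 5; it is enough to label the cells with 0 ≤ a ≤ 4 and 0 ≤ b ≤ 5.
Every move lowers a or b (never raises either), so fill the grid row by row in increasing a, and left to right within a row: each cell's successors are then already labelled.
      b=0  b=1  b=2  b=3  b=4  b=5
a=0:    L    L    W    W    W    W
a=1:    W    W    L    L    W    W
a=2:    L    L    W    W    W    W
a=3:    W    W    L    L    W    W
a=4:    L    L    W    W    W    W
Cells with no legal move (terminal, hence L): (0,0), (0,1).
The remaining L cells, each justified by listing all of its moves:
(1,2): →(0,2)(W), (1,0)(W) — all W, so L
(1,3): →(0,3)(W), (1,1)(W), (1,0)(W) — all W, so L
(2,0): →(1,0)(W) only, which is W, so L
(2,1): →(1,1)(W) only, which is W, so L
(3,2): →(2,2)(W), (3,0)(W) — all W, so L
(3,3): →(2,3)(W), (3,1)(W), (3,0)(W) — all W, so L
(4,0): →(3,0)(W) only, which is W, so L
(4,1): →(3,1)(W) only, which is W, so L
Every other cell has at least one move into one of the L cells above, so it is W.
(2,0): one of the L cells justified above, so L
(2,5): the move to (2,1) reaches an L cell, so W
(4,3): the move to (3,3) reaches an L cell, so W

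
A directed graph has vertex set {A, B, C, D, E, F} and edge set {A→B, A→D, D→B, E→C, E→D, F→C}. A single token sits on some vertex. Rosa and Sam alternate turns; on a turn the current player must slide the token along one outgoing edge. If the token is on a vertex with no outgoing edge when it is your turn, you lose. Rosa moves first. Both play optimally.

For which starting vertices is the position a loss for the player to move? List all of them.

Use the standard recursion: the mover loses at a terminal position; elsewhere, the mover wins exactly when some move hands the opponent an L position.
Every edge goes from a vertex to one that appears earlier in the order C, B, F, D, A, E, so processing vertices in that order labels each vertex after all of its successors.
C: no outgoing edge → L
B: no outgoing edge → L
F: reaches L-position C → W
D: reaches L-position B → W
A: reaches L-position B → W
E: reaches L-position C → W
The losing starting vertices are exactly the entries labelled L in this table (2 of them).

B, C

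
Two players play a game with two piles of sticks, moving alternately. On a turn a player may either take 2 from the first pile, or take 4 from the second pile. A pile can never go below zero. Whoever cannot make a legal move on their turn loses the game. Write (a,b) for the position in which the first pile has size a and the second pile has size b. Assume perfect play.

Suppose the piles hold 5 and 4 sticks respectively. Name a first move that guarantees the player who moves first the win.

Move to (3,4).

Classify positions by backward induction: terminal positions (no move available) are L. From any other position, the mover wins iff some move reaches an L.
No move ever increases a pile, so every position that can arise here has a ≤ 5 and b ≤ 4; it is enough to label the cells with 0 ≤ a ≤ 5 and 0 ≤ b ≤ 4.
Every move lowers a or b (never raises either), so fill the grid row by row in increasing a, and left to right within a row: each cell's successors are then already labelled.
      b=0  b=1  b=2  b=3  b=4
a=0:    L    L    L    L    W
a=1:    L    L    L    L    W
a=2:    W    W    W    W    L
a=3:    W    W    W    W    L
a=4:    L    L    L    L    W
a=5:    L    L    L    L    W
Cells with no legal move (terminal, hence L): (0,0), (0,1), (0,2), (0,3), (1,0), (1,1), (1,2), (1,3).
The remaining L cells, each justified by listing all of its moves:
(2,4): moves to (0,4)(W), (2,0)(W); every one is W ⇒ L
(3,4): moves to (1,4)(W), (3,0)(W); every one is W ⇒ L
(4,0): the only move is to (2,0)(W), a W ⇒ L
(4,1): the only move is to (2,1)(W), a W ⇒ L
(4,2): the only move is to (2,2)(W), a W ⇒ L
(4,3): the only move is to (2,3)(W), a W ⇒ L
(5,0): the only move is to (3,0)(W), a W ⇒ L
(5,1): the only move is to (3,1)(W), a W ⇒ L
(5,2): the only move is to (3,2)(W), a W ⇒ L
(5,3): the only move is to (3,3)(W), a W ⇒ L
Every other cell has at least one move into one of the L cells above, so it is W.
From (5,4), the L positions reachable in one move are: (3,4), (5,0). Any move reaching one of these is winning.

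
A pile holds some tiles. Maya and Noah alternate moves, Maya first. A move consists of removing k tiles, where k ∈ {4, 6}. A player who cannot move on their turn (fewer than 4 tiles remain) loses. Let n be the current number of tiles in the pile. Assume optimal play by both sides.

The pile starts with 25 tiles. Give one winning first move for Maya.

Remove 4, leaving 21.

Classify positions by backward induction: terminal positions (no move available) are L. From any other position, the mover wins iff some move reaches an L.
n=0: no move → L
n=1: no move → L
n=2: no move → L
n=3: no move → L
n=4: →0(L), so W
n=5: →1(L), so W
n=6: →2(L), so W
n=7: →3(L), so W
n=8: →2(L), so W
n=9: →3(L), so W
n=10: →6(W), 4(W) — all W, so L
n=11: →7(W), 5(W) — all W, so L
n=12: →8(W), 6(W) — all W, so L
n=13: →9(W), 7(W) — all W, so L
n=14: →10(L), so W
n=15: →11(L), so W
n=16: →12(L), so W
n=17: →13(L), so W
n=18: →12(L), so W
n=19: →13(L), so W
n=20: →16(W), 14(W) — all W, so L
n=21: →17(W), 15(W) — all W, so L
n=22: →18(W), 16(W) — all W, so L
n=23: →19(W), 17(W) — all W, so L
n=24: →20(L), so W
n=25: →21(L), so W
From 25, the L positions reachable in one move are: 21.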